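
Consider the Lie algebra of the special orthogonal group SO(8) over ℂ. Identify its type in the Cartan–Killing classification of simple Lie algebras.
D4

This is so(8) with 8 even, which has dimension 8(8-1)/2 = 28 and rank 8/2 = 4. In the classification of classical Lie algebras, the orthogonal algebra so(2n) in an even number of variables has type D_n; here n = 4, so the Dynkin diagram is a chain of 2 nodes with a fork of two nodes at one end (D_4). Hence the type is D_4.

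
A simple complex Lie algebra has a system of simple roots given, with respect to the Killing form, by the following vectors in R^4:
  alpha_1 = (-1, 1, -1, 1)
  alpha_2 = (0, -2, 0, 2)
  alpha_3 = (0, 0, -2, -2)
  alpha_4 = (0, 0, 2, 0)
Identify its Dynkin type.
Compute the Cartan integers a_ij = 2(alpha_i, alpha_j)/(alpha_j, alpha_j); the resulting 4x4 Cartan matrix is
[[2, 0, 0, -1], [0, 2, -1, 0], [0, -1, 2, -2], [-1, 0, -1, 2]].
The roots have two lengths (squared-length ratio 2:1); the short ones are alpha_{1,4}. The associated Dynkin diagram is a chain of 4 nodes with a double edge between the middle two (F_4), so the type is F_4.

F_4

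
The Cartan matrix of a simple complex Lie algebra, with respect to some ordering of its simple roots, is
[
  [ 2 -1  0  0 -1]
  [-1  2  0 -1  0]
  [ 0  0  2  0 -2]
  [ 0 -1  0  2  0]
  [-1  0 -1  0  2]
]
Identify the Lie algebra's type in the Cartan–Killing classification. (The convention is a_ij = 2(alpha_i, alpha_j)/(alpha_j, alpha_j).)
The matrix has rank 5 with 2's on the diagonal. Reading the off-diagonal entries as Dynkin edges (a single edge where a_ij = a_ji = -1; a double or triple edge where a_ij * a_ji = 2 or 3), the diagram is a chain of 5 nodes with a double edge at one end; the terminal node there is the unique long simple root (C_5). One simple-root ordering that puts it in standard form is (alpha_4, alpha_2, alpha_1, alpha_5, alpha_3). So the algebra is type C_5, i.e. sp(10).

C_5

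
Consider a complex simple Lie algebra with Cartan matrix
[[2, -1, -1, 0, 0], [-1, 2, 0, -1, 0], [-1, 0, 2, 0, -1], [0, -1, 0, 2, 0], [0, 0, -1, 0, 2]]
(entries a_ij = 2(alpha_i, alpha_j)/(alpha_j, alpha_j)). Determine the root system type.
The matrix has rank 5 with 2's on the diagonal. Reading the off-diagonal entries as Dynkin edges (a single edge where a_ij = a_ji = -1; a double or triple edge where a_ij * a_ji = 2 or 3), the diagram is a chain of 5 nodes with single edges (A_5). One simple-root ordering that puts it in standard form is (alpha_4, alpha_2, alpha_1, alpha_3, alpha_5). So the algebra is type A_5, i.e. sl(6).

A_5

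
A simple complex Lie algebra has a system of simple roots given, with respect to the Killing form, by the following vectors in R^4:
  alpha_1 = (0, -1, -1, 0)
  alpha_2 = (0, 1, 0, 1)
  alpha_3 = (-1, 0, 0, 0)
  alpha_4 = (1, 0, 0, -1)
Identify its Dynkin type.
B_4 (so(9))

Compute the Cartan integers a_ij = 2(alpha_i, alpha_j)/(alpha_j, alpha_j); the resulting 4x4 Cartan matrix is
[[2, -1, 0, 0], [-1, 2, 0, -1], [0, 0, 2, -1], [0, -1, -2, 2]].
The roots have two lengths (squared-length ratio 2:1); the short ones are alpha_{3}. The associated Dynkin diagram is a chain of 4 nodes with a double edge at one end; the terminal node there is the unique short simple root (B_4), so the type is B_4 (the algebra so(9)).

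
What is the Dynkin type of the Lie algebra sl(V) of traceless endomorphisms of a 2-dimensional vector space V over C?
A_1 (sl(2))

This is sl(2), which has dimension 2^2 - 1 = 3 and rank 2 - 1 = 1 (a Cartan subalgebra is the diagonal traceless matrices). In the classification of classical Lie algebras, the special linear algebra sl(n+1) has type A_n; here n = 1, so the Dynkin diagram is a chain of 1 nodes with single edges (A_1). Hence the type is A_1.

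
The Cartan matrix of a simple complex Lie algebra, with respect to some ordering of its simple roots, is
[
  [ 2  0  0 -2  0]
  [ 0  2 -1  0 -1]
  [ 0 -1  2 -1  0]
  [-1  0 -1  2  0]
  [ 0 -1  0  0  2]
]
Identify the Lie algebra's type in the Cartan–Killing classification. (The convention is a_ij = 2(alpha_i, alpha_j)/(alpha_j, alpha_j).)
C_5 (sp(10))

The matrix has rank 5 with 2's on the diagonal. Reading the off-diagonal entries as Dynkin edges (a single edge where a_ij = a_ji = -1; a double or triple edge where a_ij * a_ji = 2 or 3), the diagram is a chain of 5 nodes with a double edge at one end; the terminal node there is the unique long simple root (C_5). One simple-root ordering that puts it in standard form is (alpha_5, alpha_2, alpha_3, alpha_4, alpha_1). So the algebra is type C_5, i.e. sp(10).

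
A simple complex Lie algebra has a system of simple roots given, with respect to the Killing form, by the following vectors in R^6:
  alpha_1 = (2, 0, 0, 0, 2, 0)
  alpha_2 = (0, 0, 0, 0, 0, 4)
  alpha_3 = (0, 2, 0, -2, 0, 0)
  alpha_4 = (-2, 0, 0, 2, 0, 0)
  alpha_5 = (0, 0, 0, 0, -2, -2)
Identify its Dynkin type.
Compute the Cartan integers a_ij = 2(alpha_i, alpha_j)/(alpha_j, alpha_j); the resulting 5x5 Cartan matrix is
[[2, 0, 0, -1, -1], [0, 2, 0, 0, -2], [0, 0, 2, -1, 0], [-1, 0, -1, 2, 0], [-1, -1, 0, 0, 2]].
The roots have two lengths (squared-length ratio 2:1); the short ones are alpha_{1,3,4,5}. The associated Dynkin diagram is a chain of 5 nodes with a double edge at one end; the terminal node there is the unique long simple root (C_5), so the type is C_5 (the algebra sp(10)).

C_5 (sp(10))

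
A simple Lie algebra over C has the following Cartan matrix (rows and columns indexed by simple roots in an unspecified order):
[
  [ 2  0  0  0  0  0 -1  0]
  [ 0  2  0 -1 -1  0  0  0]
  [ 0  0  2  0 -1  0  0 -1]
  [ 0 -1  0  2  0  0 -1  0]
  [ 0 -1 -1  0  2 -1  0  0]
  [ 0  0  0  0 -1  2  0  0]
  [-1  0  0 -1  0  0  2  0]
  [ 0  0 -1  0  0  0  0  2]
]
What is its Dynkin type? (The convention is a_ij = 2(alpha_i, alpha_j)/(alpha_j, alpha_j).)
The matrix has rank 8 with 2's on the diagonal. Reading the off-diagonal entries as Dynkin edges (a single edge where a_ij = a_ji = -1; a double or triple edge where a_ij * a_ji = 2 or 3), the diagram is a chain of 7 nodes with one extra node attached to the third node from one end (E_8). One simple-root ordering that puts it in standard form is (alpha_8, alpha_6, alpha_3, alpha_5, alpha_2, alpha_4, alpha_7, alpha_1). So the algebra is type E_8.

E_8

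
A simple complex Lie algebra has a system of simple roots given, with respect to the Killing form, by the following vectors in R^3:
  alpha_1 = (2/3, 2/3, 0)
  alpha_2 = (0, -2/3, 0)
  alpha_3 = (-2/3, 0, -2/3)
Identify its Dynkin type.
Compute the Cartan integers a_ij = 2(alpha_i, alpha_j)/(alpha_j, alpha_j); the resulting 3x3 Cartan matrix is
[[2, -2, -1], [-1, 2, 0], [-1, 0, 2]].
The roots have two lengths (squared-length ratio 2:1); the short ones are alpha_{2}. The associated Dynkin diagram is a chain of 3 nodes with a double edge at one end; the terminal node there is the unique short simple root (B_3), so the type is B_3 (the algebra so(7)).

B_3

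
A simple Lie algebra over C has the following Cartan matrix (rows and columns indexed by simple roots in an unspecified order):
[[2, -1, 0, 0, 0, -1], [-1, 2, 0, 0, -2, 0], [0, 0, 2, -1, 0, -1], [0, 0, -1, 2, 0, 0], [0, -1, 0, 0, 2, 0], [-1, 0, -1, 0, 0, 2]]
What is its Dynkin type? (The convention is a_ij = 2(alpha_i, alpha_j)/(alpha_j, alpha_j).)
The matrix has rank 6 with 2's on the diagonal. Reading the off-diagonal entries as Dynkin edges (a single edge where a_ij = a_ji = -1; a double or triple edge where a_ij * a_ji = 2 or 3), the diagram is a chain of 6 nodes with a double edge at one end; the terminal node there is the unique short simple root (B_6). One simple-root ordering that puts it in standard form is (alpha_4, alpha_3, alpha_6, alpha_1, alpha_2, alpha_5). So the algebra is type B_6, i.e. so(13).

B_6 (so(13))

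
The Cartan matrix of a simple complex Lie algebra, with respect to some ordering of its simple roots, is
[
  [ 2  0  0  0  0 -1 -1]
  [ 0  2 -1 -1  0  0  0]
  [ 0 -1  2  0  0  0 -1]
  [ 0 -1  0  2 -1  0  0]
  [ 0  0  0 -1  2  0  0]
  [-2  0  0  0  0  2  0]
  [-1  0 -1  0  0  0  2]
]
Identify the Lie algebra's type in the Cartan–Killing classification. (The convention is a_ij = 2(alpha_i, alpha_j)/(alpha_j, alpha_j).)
The matrix has rank 7 with 2's on the diagonal. Reading the off-diagonal entries as Dynkin edges (a single edge where a_ij = a_ji = -1; a double or triple edge where a_ij * a_ji = 2 or 3), the diagram is a chain of 7 nodes with a double edge at one end; the terminal node there is the unique long simple root (C_7). One simple-root ordering that puts it in standard form is (alpha_5, alpha_4, alpha_2, alpha_3, alpha_7, alpha_1, alpha_6). So the algebra is type C_7, i.e. sp(14).

C_7 (sp(14))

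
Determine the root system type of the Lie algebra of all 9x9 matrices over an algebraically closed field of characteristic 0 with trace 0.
This is sl(9), which has dimension 9^2 - 1 = 80 and rank 9 - 1 = 8 (a Cartan subalgebra is the diagonal traceless matrices). In the classification of classical Lie algebras, the special linear algebra sl(n+1) has type A_n; here n = 8, so the Dynkin diagram is a chain of 8 nodes with single edges (A_8). Hence the type is A_8.

A_8 (sl(9))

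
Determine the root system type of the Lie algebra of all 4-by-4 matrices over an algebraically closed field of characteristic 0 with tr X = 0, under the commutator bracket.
A_3

This is sl(4), which has dimension 4^2 - 1 = 15 and rank 4 - 1 = 3 (a Cartan subalgebra is the diagonal traceless matrices). In the classification of classical Lie algebras, the special linear algebra sl(n+1) has type A_n; here n = 3, so the Dynkin diagram is a chain of 3 nodes with single edges (A_3). Hence the type is A_3.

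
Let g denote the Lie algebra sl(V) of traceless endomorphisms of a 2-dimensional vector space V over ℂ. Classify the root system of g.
This is sl(2), which has dimension 2^2 - 1 = 3 and rank 2 - 1 = 1 (a Cartan subalgebra is the diagonal traceless matrices). In the classification of classical Lie algebras, the special linear algebra sl(n+1) has type A_n; here n = 1, so the Dynkin diagram is a chain of 1 nodes with single edges (A_1). Hence the type is A_1.

A1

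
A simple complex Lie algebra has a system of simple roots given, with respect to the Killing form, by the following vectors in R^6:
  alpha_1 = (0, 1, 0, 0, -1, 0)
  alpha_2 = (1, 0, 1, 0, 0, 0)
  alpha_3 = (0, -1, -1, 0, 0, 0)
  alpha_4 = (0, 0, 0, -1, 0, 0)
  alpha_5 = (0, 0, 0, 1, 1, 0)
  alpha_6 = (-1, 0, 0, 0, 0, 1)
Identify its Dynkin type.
type B_6

Compute the Cartan integers a_ij = 2(alpha_i, alpha_j)/(alpha_j, alpha_j); the resulting 6x6 Cartan matrix is
[[2, 0, -1, 0, -1, 0], [0, 2, -1, 0, 0, -1], [-1, -1, 2, 0, 0, 0], [0, 0, 0, 2, -1, 0], [-1, 0, 0, -2, 2, 0], [0, -1, 0, 0, 0, 2]].
The roots have two lengths (squared-length ratio 2:1); the short ones are alpha_{4}. The associated Dynkin diagram is a chain of 6 nodes with a double edge at one end; the terminal node there is the unique short simple root (B_6), so the type is B_6 (the algebra so(13)).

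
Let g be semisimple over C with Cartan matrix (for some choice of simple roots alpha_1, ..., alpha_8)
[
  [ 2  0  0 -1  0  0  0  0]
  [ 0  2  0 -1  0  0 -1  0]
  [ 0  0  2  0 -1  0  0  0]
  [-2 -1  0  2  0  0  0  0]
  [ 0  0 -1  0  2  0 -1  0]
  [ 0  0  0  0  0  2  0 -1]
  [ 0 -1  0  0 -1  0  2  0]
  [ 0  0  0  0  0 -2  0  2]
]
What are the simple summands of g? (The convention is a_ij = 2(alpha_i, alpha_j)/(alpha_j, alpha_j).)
B_2 (so(5)) + B_6 (so(13))

The diagram associated to this matrix has two connected components: the simple roots {alpha_6, alpha_8} form a chain of 2 nodes with a double edge at one end; the terminal node there is the unique short simple root (B_2), and {alpha_1, alpha_2, alpha_3, alpha_4, alpha_5, alpha_7} form a chain of 6 nodes with a double edge at one end; the terminal node there is the unique short simple root (B_6). A semisimple Lie algebra decomposes uniquely as the direct sum of simple ideals, one per connected component of its Dynkin diagram, so g ≅ B_2 ⊕ B_6 (dimension 10 + 78 = 88).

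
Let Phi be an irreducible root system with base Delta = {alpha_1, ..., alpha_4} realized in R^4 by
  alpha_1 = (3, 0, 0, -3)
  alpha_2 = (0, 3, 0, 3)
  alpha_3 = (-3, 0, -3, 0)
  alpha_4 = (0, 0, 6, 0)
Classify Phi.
C_4 (sp(8))

Compute the Cartan integers a_ij = 2(alpha_i, alpha_j)/(alpha_j, alpha_j); the resulting 4x4 Cartan matrix is
[[2, -1, -1, 0], [-1, 2, 0, 0], [-1, 0, 2, -1], [0, 0, -2, 2]].
The roots have two lengths (squared-length ratio 2:1); the short ones are alpha_{1,2,3}. The associated Dynkin diagram is a chain of 4 nodes with a double edge at one end; the terminal node there is the unique long simple root (C_4), so the type is C_4 (the algebra sp(8)).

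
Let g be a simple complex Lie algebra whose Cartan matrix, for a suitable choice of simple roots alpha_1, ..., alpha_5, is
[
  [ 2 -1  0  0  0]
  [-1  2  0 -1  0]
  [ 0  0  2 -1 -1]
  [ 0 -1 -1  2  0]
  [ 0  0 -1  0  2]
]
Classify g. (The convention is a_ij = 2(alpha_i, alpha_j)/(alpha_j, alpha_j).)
The matrix has rank 5 with 2's on the diagonal. Reading the off-diagonal entries as Dynkin edges (a single edge where a_ij = a_ji = -1; a double or triple edge where a_ij * a_ji = 2 or 3), the diagram is a chain of 5 nodes with single edges (A_5). One simple-root ordering that puts it in standard form is (alpha_5, alpha_3, alpha_4, alpha_2, alpha_1). So the algebra is type A_5, i.e. sl(6).

A_5 (sl(6))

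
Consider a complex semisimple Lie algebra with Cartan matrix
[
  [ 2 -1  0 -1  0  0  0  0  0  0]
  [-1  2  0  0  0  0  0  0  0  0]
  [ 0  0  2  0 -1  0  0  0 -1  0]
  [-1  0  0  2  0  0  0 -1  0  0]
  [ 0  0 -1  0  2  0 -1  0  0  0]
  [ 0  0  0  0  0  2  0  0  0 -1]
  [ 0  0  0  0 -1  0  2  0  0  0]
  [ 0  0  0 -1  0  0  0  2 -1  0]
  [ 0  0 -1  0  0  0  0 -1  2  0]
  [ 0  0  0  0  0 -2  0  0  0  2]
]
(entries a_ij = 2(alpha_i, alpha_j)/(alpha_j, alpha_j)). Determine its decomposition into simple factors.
A8 + B2

The diagram associated to this matrix has two connected components: the simple roots {alpha_1, alpha_2, alpha_3, alpha_4, alpha_5, alpha_7, alpha_8, alpha_9} form a chain of 8 nodes with single edges (A_8), and {alpha_6, alpha_10} form a chain of 2 nodes with a double edge at one end; the terminal node there is the unique short simple root (B_2). A semisimple Lie algebra decomposes uniquely as the direct sum of simple ideals, one per connected component of its Dynkin diagram, so g ≅ A_8 ⊕ B_2 (dimension 80 + 10 = 90).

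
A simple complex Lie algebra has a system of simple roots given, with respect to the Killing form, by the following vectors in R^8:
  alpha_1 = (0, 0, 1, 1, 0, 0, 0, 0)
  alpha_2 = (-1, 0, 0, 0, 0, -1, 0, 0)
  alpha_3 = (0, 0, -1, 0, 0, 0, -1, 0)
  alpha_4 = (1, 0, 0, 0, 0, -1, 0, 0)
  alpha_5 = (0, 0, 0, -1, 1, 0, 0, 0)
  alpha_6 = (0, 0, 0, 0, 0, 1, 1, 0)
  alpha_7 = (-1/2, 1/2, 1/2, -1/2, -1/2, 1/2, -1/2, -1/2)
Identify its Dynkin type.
Compute the Cartan integers a_ij = 2(alpha_i, alpha_j)/(alpha_j, alpha_j); the resulting 7x7 Cartan matrix is
[[2, 0, -1, 0, -1, 0, 0], [0, 2, 0, 0, 0, -1, 0], [-1, 0, 2, 0, 0, -1, 0], [0, 0, 0, 2, 0, -1, -1], [-1, 0, 0, 0, 2, 0, 0], [0, -1, -1, -1, 0, 2, 0], [0, 0, 0, -1, 0, 0, 2]].
All simple roots have the same length, so the diagram is simply laced. The associated Dynkin diagram is a chain of 6 nodes with one extra node attached to the third node from one end (E_7), so the type is E_7.

E_7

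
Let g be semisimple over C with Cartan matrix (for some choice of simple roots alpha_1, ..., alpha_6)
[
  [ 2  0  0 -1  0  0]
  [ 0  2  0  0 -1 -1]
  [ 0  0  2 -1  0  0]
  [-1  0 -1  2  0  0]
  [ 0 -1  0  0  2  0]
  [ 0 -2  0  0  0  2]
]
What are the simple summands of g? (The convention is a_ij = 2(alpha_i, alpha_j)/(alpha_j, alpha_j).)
type A_3 ⊕ type C_3

The diagram associated to this matrix has two connected components: the simple roots {alpha_1, alpha_3, alpha_4} form a chain of 3 nodes with single edges (A_3), and {alpha_2, alpha_5, alpha_6} form a chain of 3 nodes with a double edge at one end; the terminal node there is the unique long simple root (C_3). A semisimple Lie algebra decomposes uniquely as the direct sum of simple ideals, one per connected component of its Dynkin diagram, so g ≅ A_3 ⊕ C_3 (dimension 15 + 21 = 36).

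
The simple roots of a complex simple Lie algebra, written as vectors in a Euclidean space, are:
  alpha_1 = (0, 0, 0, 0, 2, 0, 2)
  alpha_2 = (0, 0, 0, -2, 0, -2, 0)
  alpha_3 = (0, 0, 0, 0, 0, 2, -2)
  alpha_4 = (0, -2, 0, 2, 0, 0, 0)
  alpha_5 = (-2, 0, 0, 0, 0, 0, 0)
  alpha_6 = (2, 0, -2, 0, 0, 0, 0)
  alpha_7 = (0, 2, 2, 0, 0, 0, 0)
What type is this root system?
B_7 (so(15))

Compute the Cartan integers a_ij = 2(alpha_i, alpha_j)/(alpha_j, alpha_j); the resulting 7x7 Cartan matrix is
[[2, 0, -1, 0, 0, 0, 0], [0, 2, -1, -1, 0, 0, 0], [-1, -1, 2, 0, 0, 0, 0], [0, -1, 0, 2, 0, 0, -1], [0, 0, 0, 0, 2, -1, 0], [0, 0, 0, 0, -2, 2, -1], [0, 0, 0, -1, 0, -1, 2]].
The roots have two lengths (squared-length ratio 2:1); the short ones are alpha_{5}. The associated Dynkin diagram is a chain of 7 nodes with a double edge at one end; the terminal node there is the unique short simple root (B_7), so the type is B_7 (the algebra so(15)).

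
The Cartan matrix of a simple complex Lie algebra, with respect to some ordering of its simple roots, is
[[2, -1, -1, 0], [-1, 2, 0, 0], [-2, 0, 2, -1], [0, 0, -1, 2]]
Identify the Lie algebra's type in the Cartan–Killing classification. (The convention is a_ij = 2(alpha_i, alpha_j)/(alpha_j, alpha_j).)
F_4

The matrix has rank 4 with 2's on the diagonal. Reading the off-diagonal entries as Dynkin edges (a single edge where a_ij = a_ji = -1; a double or triple edge where a_ij * a_ji = 2 or 3), the diagram is a chain of 4 nodes with a double edge between the middle two (F_4). One simple-root ordering that puts it in standard form is (alpha_4, alpha_3, alpha_1, alpha_2). So the algebra is type F_4.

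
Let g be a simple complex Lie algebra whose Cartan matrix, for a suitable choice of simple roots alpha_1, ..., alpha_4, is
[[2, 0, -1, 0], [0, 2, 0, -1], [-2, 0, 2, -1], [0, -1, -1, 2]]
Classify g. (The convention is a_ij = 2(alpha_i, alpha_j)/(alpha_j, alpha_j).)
type B_4

The matrix has rank 4 with 2's on the diagonal. Reading the off-diagonal entries as Dynkin edges (a single edge where a_ij = a_ji = -1; a double or triple edge where a_ij * a_ji = 2 or 3), the diagram is a chain of 4 nodes with a double edge at one end; the terminal node there is the unique short simple root (B_4). One simple-root ordering that puts it in standard form is (alpha_2, alpha_4, alpha_3, alpha_1). So the algebra is type B_4, i.e. so(9).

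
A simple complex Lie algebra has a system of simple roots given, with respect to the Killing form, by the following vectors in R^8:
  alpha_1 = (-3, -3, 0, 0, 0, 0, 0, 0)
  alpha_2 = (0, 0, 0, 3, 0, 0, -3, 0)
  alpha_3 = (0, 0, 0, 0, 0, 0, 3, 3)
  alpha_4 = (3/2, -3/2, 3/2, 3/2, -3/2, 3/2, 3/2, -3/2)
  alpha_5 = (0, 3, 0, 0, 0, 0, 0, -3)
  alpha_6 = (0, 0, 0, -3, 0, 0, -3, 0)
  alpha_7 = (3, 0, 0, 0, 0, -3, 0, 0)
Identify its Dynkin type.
Compute the Cartan integers a_ij = 2(alpha_i, alpha_j)/(alpha_j, alpha_j); the resulting 7x7 Cartan matrix is
[[2, 0, 0, 0, -1, 0, -1], [0, 2, -1, 0, 0, 0, 0], [0, -1, 2, 0, -1, -1, 0], [0, 0, 0, 2, 0, -1, 0], [-1, 0, -1, 0, 2, 0, 0], [0, 0, -1, -1, 0, 2, 0], [-1, 0, 0, 0, 0, 0, 2]].
All simple roots have the same length, so the diagram is simply laced. The associated Dynkin diagram is a chain of 6 nodes with one extra node attached to the third node from one end (E_7), so the type is E_7.

E_7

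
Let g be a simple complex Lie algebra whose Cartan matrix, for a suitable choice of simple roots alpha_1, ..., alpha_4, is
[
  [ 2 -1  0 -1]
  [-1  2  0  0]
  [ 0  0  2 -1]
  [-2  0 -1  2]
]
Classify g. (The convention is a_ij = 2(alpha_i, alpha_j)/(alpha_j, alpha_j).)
The matrix has rank 4 with 2's on the diagonal. Reading the off-diagonal entries as Dynkin edges (a single edge where a_ij = a_ji = -1; a double or triple edge where a_ij * a_ji = 2 or 3), the diagram is a chain of 4 nodes with a double edge between the middle two (F_4). One simple-root ordering that puts it in standard form is (alpha_3, alpha_4, alpha_1, alpha_2). So the algebra is type F_4.

F4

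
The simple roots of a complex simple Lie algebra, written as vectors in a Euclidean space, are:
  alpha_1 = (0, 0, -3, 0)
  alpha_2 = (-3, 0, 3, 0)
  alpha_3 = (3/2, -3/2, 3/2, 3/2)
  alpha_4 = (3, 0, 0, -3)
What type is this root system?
F4

Compute the Cartan integers a_ij = 2(alpha_i, alpha_j)/(alpha_j, alpha_j); the resulting 4x4 Cartan matrix is
[[2, -1, -1, 0], [-2, 2, 0, -1], [-1, 0, 2, 0], [0, -1, 0, 2]].
The roots have two lengths (squared-length ratio 2:1); the short ones are alpha_{1,3}. The associated Dynkin diagram is a chain of 4 nodes with a double edge between the middle two (F_4), so the type is F_4.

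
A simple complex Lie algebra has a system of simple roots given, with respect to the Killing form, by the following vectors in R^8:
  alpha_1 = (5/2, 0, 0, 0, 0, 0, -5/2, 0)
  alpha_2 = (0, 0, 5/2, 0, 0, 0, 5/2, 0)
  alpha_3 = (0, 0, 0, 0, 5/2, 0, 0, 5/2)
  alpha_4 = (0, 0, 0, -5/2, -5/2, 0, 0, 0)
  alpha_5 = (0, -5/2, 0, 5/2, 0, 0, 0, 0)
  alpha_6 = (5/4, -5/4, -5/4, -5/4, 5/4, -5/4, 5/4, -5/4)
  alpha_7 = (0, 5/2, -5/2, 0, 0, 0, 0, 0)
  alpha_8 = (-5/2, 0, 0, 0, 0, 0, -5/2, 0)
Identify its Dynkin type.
E_8

Compute the Cartan integers a_ij = 2(alpha_i, alpha_j)/(alpha_j, alpha_j); the resulting 8x8 Cartan matrix is
[[2, -1, 0, 0, 0, 0, 0, 0], [-1, 2, 0, 0, 0, 0, -1, -1], [0, 0, 2, -1, 0, 0, 0, 0], [0, 0, -1, 2, -1, 0, 0, 0], [0, 0, 0, -1, 2, 0, -1, 0], [0, 0, 0, 0, 0, 2, 0, -1], [0, -1, 0, 0, -1, 0, 2, 0], [0, -1, 0, 0, 0, -1, 0, 2]].
All simple roots have the same length, so the diagram is simply laced. The associated Dynkin diagram is a chain of 7 nodes with one extra node attached to the third node from one end (E_8), so the type is E_8.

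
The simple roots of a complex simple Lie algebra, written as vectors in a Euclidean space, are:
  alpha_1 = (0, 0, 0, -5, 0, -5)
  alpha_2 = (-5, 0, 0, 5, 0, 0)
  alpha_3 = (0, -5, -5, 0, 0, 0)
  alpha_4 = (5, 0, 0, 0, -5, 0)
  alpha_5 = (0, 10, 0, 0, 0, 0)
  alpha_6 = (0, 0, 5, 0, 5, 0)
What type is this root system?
Compute the Cartan integers a_ij = 2(alpha_i, alpha_j)/(alpha_j, alpha_j); the resulting 6x6 Cartan matrix is
[[2, -1, 0, 0, 0, 0], [-1, 2, 0, -1, 0, 0], [0, 0, 2, 0, -1, -1], [0, -1, 0, 2, 0, -1], [0, 0, -2, 0, 2, 0], [0, 0, -1, -1, 0, 2]].
The roots have two lengths (squared-length ratio 2:1); the short ones are alpha_{1,2,3,4,6}. The associated Dynkin diagram is a chain of 6 nodes with a double edge at one end; the terminal node there is the unique long simple root (C_6), so the type is C_6 (the algebra sp(12)).

type C_6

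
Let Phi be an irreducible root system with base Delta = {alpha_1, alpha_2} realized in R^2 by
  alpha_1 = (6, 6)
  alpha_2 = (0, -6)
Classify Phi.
type B_2

Compute the Cartan integers a_ij = 2(alpha_i, alpha_j)/(alpha_j, alpha_j); the resulting 2x2 Cartan matrix is
[[2, -2], [-1, 2]].
The roots have two lengths (squared-length ratio 2:1); the short ones are alpha_{2}. The associated Dynkin diagram is a chain of 2 nodes with a double edge at one end; the terminal node there is the unique short simple root (B_2), so the type is B_2 (the algebra so(5)).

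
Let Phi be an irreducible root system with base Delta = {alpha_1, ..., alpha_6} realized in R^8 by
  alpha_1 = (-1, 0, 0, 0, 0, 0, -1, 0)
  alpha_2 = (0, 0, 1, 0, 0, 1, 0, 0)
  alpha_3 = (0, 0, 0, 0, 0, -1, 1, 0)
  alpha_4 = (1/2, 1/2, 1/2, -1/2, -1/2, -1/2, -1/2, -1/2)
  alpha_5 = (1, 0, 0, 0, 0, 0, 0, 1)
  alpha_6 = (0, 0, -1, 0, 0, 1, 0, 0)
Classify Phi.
Compute the Cartan integers a_ij = 2(alpha_i, alpha_j)/(alpha_j, alpha_j); the resulting 6x6 Cartan matrix is
[[2, 0, -1, 0, -1, 0], [0, 2, -1, 0, 0, 0], [-1, -1, 2, 0, 0, -1], [0, 0, 0, 2, 0, -1], [-1, 0, 0, 0, 2, 0], [0, 0, -1, -1, 0, 2]].
All simple roots have the same length, so the diagram is simply laced. The associated Dynkin diagram is a chain of 5 nodes with one extra node attached to the third node from one end (E_6), so the type is E_6.

E_6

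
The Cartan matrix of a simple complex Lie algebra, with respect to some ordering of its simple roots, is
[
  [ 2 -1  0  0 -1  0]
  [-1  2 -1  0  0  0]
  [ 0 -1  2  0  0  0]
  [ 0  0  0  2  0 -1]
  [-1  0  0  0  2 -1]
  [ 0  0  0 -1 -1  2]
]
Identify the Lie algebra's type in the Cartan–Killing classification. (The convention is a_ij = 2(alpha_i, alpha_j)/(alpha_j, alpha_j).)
A_6 (sl(7))

The matrix has rank 6 with 2's on the diagonal. Reading the off-diagonal entries as Dynkin edges (a single edge where a_ij = a_ji = -1; a double or triple edge where a_ij * a_ji = 2 or 3), the diagram is a chain of 6 nodes with single edges (A_6). One simple-root ordering that puts it in standard form is (alpha_4, alpha_6, alpha_5, alpha_1, alpha_2, alpha_3). So the algebra is type A_6, i.e. sl(7).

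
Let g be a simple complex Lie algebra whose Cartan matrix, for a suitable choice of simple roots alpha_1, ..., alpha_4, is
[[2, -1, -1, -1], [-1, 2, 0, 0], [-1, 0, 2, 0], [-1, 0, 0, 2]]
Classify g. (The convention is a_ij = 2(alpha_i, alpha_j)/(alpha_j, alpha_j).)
D4

The matrix has rank 4 with 2's on the diagonal. Reading the off-diagonal entries as Dynkin edges (a single edge where a_ij = a_ji = -1; a double or triple edge where a_ij * a_ji = 2 or 3), the diagram is a chain of 2 nodes with a fork of two nodes at one end (D_4). One simple-root ordering that puts it in standard form is (alpha_4, alpha_1, alpha_3, alpha_2). So the algebra is type D_4, i.e. so(8).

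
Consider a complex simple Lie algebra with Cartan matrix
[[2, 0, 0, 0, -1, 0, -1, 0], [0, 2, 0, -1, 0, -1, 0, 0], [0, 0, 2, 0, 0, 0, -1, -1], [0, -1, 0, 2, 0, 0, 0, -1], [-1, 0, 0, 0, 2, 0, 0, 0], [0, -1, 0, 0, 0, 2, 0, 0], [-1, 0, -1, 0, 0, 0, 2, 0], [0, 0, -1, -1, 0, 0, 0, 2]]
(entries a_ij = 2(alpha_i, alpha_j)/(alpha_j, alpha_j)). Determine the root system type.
The matrix has rank 8 with 2's on the diagonal. Reading the off-diagonal entries as Dynkin edges (a single edge where a_ij = a_ji = -1; a double or triple edge where a_ij * a_ji = 2 or 3), the diagram is a chain of 8 nodes with single edges (A_8). One simple-root ordering that puts it in standard form is (alpha_5, alpha_1, alpha_7, alpha_3, alpha_8, alpha_4, alpha_2, alpha_6). So the algebra is type A_8, i.e. sl(9).

A_8 (sl(9))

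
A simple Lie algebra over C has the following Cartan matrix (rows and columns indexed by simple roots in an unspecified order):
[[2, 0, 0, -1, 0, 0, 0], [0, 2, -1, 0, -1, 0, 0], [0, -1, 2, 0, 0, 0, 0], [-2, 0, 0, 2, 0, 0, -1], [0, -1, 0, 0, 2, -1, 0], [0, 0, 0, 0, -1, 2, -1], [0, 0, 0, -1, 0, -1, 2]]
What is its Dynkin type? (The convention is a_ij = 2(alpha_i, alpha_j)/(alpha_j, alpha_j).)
B_7

The matrix has rank 7 with 2's on the diagonal. Reading the off-diagonal entries as Dynkin edges (a single edge where a_ij = a_ji = -1; a double or triple edge where a_ij * a_ji = 2 or 3), the diagram is a chain of 7 nodes with a double edge at one end; the terminal node there is the unique short simple root (B_7). One simple-root ordering that puts it in standard form is (alpha_3, alpha_2, alpha_5, alpha_6, alpha_7, alpha_4, alpha_1). So the algebra is type B_7, i.e. so(15).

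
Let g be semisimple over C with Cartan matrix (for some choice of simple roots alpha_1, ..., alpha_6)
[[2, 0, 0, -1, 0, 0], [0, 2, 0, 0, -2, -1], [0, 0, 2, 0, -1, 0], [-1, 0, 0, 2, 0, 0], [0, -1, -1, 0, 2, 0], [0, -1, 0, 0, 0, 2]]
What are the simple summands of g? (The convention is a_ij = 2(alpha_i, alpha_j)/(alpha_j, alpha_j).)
The diagram associated to this matrix has two connected components: the simple roots {alpha_1, alpha_4} form a chain of 2 nodes with single edges (A_2), and {alpha_2, alpha_3, alpha_5, alpha_6} form a chain of 4 nodes with a double edge between the middle two (F_4). A semisimple Lie algebra decomposes uniquely as the direct sum of simple ideals, one per connected component of its Dynkin diagram, so g ≅ A_2 ⊕ F_4 (dimension 8 + 52 = 60).

A_2 (sl(3)) ⊕ F_4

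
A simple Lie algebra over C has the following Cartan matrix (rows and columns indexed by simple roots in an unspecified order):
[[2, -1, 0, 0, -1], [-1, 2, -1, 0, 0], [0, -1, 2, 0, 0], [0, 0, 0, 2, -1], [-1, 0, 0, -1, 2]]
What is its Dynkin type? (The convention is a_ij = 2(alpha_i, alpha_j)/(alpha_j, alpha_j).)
The matrix has rank 5 with 2's on the diagonal. Reading the off-diagonal entries as Dynkin edges (a single edge where a_ij = a_ji = -1; a double or triple edge where a_ij * a_ji = 2 or 3), the diagram is a chain of 5 nodes with single edges (A_5). One simple-root ordering that puts it in standard form is (alpha_3, alpha_2, alpha_1, alpha_5, alpha_4). So the algebra is type A_5, i.e. sl(6).

A_5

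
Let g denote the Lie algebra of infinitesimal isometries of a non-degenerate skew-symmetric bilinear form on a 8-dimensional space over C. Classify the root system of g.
This is sp(8), which has dimension 8(8+1)/2 = 36 and rank 8/2 = 4. In the classification of classical Lie algebras, the symplectic algebra sp(2n) has type C_n; here n = 4, so the Dynkin diagram is a chain of 4 nodes with a double edge at one end; the terminal node there is the unique long simple root (C_4). Hence the type is C_4.

type C_4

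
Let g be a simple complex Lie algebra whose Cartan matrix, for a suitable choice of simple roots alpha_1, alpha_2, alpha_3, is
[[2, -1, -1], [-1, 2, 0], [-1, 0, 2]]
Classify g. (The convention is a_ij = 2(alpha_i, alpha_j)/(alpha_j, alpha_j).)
A_3

The matrix has rank 3 with 2's on the diagonal. Reading the off-diagonal entries as Dynkin edges (a single edge where a_ij = a_ji = -1; a double or triple edge where a_ij * a_ji = 2 or 3), the diagram is a chain of 3 nodes with single edges (A_3). One simple-root ordering that puts it in standard form is (alpha_3, alpha_1, alpha_2). So the algebra is type A_3, i.e. sl(4).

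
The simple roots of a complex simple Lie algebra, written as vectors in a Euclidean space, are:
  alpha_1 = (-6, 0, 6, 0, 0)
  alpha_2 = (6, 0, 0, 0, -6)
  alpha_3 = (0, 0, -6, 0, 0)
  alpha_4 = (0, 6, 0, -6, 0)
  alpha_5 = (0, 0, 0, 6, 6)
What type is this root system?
Compute the Cartan integers a_ij = 2(alpha_i, alpha_j)/(alpha_j, alpha_j); the resulting 5x5 Cartan matrix is
[[2, -1, -2, 0, 0], [-1, 2, 0, 0, -1], [-1, 0, 2, 0, 0], [0, 0, 0, 2, -1], [0, -1, 0, -1, 2]].
The roots have two lengths (squared-length ratio 2:1); the short ones are alpha_{3}. The associated Dynkin diagram is a chain of 5 nodes with a double edge at one end; the terminal node there is the unique short simple root (B_5), so the type is B_5 (the algebra so(11)).

B_5 (so(11))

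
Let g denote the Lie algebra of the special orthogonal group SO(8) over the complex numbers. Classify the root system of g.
This is so(8) with 8 even, which has dimension 8(8-1)/2 = 28 and rank 8/2 = 4. In the classification of classical Lie algebras, the orthogonal algebra so(2n) in an even number of variables has type D_n; here n = 4, so the Dynkin diagram is a chain of 2 nodes with a fork of two nodes at one end (D_4). Hence the type is D_4.

type D_4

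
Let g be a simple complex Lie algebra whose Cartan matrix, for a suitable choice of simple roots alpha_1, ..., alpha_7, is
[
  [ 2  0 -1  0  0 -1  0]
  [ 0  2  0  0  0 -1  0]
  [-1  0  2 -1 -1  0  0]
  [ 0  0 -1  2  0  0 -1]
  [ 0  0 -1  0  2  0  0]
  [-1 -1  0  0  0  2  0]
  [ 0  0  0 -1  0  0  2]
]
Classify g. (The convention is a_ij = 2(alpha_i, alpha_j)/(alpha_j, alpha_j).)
E_7

The matrix has rank 7 with 2's on the diagonal. Reading the off-diagonal entries as Dynkin edges (a single edge where a_ij = a_ji = -1; a double or triple edge where a_ij * a_ji = 2 or 3), the diagram is a chain of 6 nodes with one extra node attached to the third node from one end (E_7). One simple-root ordering that puts it in standard form is (alpha_7, alpha_5, alpha_4, alpha_3, alpha_1, alpha_6, alpha_2). So the algebra is type E_7.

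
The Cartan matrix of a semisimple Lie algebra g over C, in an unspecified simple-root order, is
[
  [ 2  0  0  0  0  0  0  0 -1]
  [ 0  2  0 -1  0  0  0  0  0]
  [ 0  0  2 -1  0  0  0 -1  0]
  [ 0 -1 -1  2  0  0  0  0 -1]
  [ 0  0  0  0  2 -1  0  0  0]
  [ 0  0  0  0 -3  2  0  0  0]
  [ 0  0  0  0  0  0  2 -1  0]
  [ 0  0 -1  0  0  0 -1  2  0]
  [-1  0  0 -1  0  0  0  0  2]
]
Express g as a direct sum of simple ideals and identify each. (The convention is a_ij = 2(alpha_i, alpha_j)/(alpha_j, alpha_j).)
The diagram associated to this matrix has two connected components: the simple roots {alpha_1, alpha_2, alpha_3, alpha_4, alpha_7, alpha_8, alpha_9} form a chain of 6 nodes with one extra node attached to the third node from one end (E_7), and {alpha_5, alpha_6} form two nodes joined by a triple edge (G_2). A semisimple Lie algebra decomposes uniquely as the direct sum of simple ideals, one per connected component of its Dynkin diagram, so g ≅ E_7 ⊕ G_2 (dimension 133 + 14 = 147).

type E_7 ⊕ type G_2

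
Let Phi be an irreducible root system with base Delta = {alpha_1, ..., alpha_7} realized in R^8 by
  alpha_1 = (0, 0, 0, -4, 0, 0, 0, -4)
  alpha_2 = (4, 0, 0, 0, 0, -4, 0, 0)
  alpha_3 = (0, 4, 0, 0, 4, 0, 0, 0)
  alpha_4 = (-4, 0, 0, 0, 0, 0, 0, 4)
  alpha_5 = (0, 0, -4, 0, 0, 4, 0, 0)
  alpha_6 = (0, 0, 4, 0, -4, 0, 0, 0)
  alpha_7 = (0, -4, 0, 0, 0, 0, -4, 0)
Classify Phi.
A7

Compute the Cartan integers a_ij = 2(alpha_i, alpha_j)/(alpha_j, alpha_j); the resulting 7x7 Cartan matrix is
[[2, 0, 0, -1, 0, 0, 0], [0, 2, 0, -1, -1, 0, 0], [0, 0, 2, 0, 0, -1, -1], [-1, -1, 0, 2, 0, 0, 0], [0, -1, 0, 0, 2, -1, 0], [0, 0, -1, 0, -1, 2, 0], [0, 0, -1, 0, 0, 0, 2]].
All simple roots have the same length, so the diagram is simply laced. The associated Dynkin diagram is a chain of 7 nodes with single edges (A_7), so the type is A_7 (the algebra sl(8)).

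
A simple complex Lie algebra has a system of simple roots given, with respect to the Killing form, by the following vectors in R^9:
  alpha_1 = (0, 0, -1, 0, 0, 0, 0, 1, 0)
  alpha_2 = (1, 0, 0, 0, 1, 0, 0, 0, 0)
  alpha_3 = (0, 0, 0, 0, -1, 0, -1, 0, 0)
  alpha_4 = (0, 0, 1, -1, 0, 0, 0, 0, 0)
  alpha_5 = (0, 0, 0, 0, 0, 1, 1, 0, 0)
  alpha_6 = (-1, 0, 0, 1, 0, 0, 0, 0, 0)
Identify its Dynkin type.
type A_6

Compute the Cartan integers a_ij = 2(alpha_i, alpha_j)/(alpha_j, alpha_j); the resulting 6x6 Cartan matrix is
[[2, 0, 0, -1, 0, 0], [0, 2, -1, 0, 0, -1], [0, -1, 2, 0, -1, 0], [-1, 0, 0, 2, 0, -1], [0, 0, -1, 0, 2, 0], [0, -1, 0, -1, 0, 2]].
All simple roots have the same length, so the diagram is simply laced. The associated Dynkin diagram is a chain of 6 nodes with single edges (A_6), so the type is A_6 (the algebra sl(7)).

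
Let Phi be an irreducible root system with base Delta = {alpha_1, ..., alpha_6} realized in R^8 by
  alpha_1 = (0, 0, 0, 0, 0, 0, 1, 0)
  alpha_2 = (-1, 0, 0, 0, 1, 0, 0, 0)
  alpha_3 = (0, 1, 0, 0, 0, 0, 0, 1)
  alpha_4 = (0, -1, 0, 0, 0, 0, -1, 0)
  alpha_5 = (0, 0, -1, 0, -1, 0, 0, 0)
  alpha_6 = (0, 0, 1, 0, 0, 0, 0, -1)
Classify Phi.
Compute the Cartan integers a_ij = 2(alpha_i, alpha_j)/(alpha_j, alpha_j); the resulting 6x6 Cartan matrix is
[[2, 0, 0, -1, 0, 0], [0, 2, 0, 0, -1, 0], [0, 0, 2, -1, 0, -1], [-2, 0, -1, 2, 0, 0], [0, -1, 0, 0, 2, -1], [0, 0, -1, 0, -1, 2]].
The roots have two lengths (squared-length ratio 2:1); the short ones are alpha_{1}. The associated Dynkin diagram is a chain of 6 nodes with a double edge at one end; the terminal node there is the unique short simple root (B_6), so the type is B_6 (the algebra so(13)).

B_6 (so(13))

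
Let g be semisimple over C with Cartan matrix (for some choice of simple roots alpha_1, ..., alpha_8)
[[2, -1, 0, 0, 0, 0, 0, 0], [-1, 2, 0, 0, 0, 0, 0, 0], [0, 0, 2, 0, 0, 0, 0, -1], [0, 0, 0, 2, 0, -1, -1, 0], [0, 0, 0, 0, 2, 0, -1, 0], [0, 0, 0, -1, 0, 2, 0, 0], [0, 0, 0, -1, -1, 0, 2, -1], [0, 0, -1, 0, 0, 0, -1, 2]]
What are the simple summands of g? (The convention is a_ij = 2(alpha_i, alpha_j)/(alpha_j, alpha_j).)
A_2 (sl(3)) ⊕ E_6

The diagram associated to this matrix has two connected components: the simple roots {alpha_1, alpha_2} form a chain of 2 nodes with single edges (A_2), and {alpha_3, alpha_4, alpha_5, alpha_6, alpha_7, alpha_8} form a chain of 5 nodes with one extra node attached to the third node from one end (E_6). A semisimple Lie algebra decomposes uniquely as the direct sum of simple ideals, one per connected component of its Dynkin diagram, so g ≅ A_2 ⊕ E_6 (dimension 8 + 78 = 86).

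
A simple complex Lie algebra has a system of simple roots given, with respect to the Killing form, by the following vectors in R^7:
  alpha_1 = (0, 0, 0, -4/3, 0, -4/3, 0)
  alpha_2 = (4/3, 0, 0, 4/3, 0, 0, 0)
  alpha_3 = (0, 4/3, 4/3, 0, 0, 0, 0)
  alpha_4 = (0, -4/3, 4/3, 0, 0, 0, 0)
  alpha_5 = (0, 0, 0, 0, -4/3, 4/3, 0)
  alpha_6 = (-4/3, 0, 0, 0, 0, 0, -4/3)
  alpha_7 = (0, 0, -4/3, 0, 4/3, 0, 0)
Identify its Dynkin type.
D7

Compute the Cartan integers a_ij = 2(alpha_i, alpha_j)/(alpha_j, alpha_j); the resulting 7x7 Cartan matrix is
[[2, -1, 0, 0, -1, 0, 0], [-1, 2, 0, 0, 0, -1, 0], [0, 0, 2, 0, 0, 0, -1], [0, 0, 0, 2, 0, 0, -1], [-1, 0, 0, 0, 2, 0, -1], [0, -1, 0, 0, 0, 2, 0], [0, 0, -1, -1, -1, 0, 2]].
All simple roots have the same length, so the diagram is simply laced. The associated Dynkin diagram is a chain of 5 nodes with a fork of two nodes at one end (D_7), so the type is D_7 (the algebra so(14)).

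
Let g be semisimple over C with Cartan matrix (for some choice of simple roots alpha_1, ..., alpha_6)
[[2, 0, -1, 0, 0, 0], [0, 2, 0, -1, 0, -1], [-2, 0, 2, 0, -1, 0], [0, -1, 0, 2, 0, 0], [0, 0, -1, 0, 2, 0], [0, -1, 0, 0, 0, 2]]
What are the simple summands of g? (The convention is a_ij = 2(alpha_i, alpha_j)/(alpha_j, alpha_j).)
A3 ⊕ B3

The diagram associated to this matrix has two connected components: the simple roots {alpha_2, alpha_4, alpha_6} form a chain of 3 nodes with single edges (A_3), and {alpha_1, alpha_3, alpha_5} form a chain of 3 nodes with a double edge at one end; the terminal node there is the unique short simple root (B_3). A semisimple Lie algebra decomposes uniquely as the direct sum of simple ideals, one per connected component of its Dynkin diagram, so g ≅ A_3 ⊕ B_3 (dimension 15 + 21 = 36).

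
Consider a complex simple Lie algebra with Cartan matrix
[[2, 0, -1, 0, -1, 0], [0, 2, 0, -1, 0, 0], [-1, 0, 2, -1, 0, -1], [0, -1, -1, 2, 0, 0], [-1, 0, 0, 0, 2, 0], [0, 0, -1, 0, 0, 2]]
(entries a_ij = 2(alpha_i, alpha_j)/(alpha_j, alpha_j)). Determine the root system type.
E6

The matrix has rank 6 with 2's on the diagonal. Reading the off-diagonal entries as Dynkin edges (a single edge where a_ij = a_ji = -1; a double or triple edge where a_ij * a_ji = 2 or 3), the diagram is a chain of 5 nodes with one extra node attached to the third node from one end (E_6). One simple-root ordering that puts it in standard form is (alpha_2, alpha_6, alpha_4, alpha_3, alpha_1, alpha_5). So the algebra is type E_6.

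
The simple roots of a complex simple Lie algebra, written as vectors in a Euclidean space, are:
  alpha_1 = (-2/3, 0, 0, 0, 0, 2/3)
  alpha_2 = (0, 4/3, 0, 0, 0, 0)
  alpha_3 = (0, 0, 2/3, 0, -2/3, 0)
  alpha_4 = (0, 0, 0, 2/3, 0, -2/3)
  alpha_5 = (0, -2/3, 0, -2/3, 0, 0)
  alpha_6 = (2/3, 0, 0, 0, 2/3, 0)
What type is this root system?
type C_6

Compute the Cartan integers a_ij = 2(alpha_i, alpha_j)/(alpha_j, alpha_j); the resulting 6x6 Cartan matrix is
[[2, 0, 0, -1, 0, -1], [0, 2, 0, 0, -2, 0], [0, 0, 2, 0, 0, -1], [-1, 0, 0, 2, -1, 0], [0, -1, 0, -1, 2, 0], [-1, 0, -1, 0, 0, 2]].
The roots have two lengths (squared-length ratio 2:1); the short ones are alpha_{1,3,4,5,6}. The associated Dynkin diagram is a chain of 6 nodes with a double edge at one end; the terminal node there is the unique long simple root (C_6), so the type is C_6 (the algebra sp(12)).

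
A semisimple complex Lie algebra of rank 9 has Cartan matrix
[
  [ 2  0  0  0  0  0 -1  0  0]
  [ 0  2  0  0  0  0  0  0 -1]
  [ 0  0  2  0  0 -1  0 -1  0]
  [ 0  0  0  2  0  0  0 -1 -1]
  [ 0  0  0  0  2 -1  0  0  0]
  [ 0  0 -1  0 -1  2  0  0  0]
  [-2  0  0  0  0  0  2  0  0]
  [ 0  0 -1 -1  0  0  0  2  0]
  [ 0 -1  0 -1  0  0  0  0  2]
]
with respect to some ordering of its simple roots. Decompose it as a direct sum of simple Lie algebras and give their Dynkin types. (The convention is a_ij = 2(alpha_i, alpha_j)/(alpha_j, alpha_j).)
The diagram associated to this matrix has two connected components: the simple roots {alpha_2, alpha_3, alpha_4, alpha_5, alpha_6, alpha_8, alpha_9} form a chain of 7 nodes with single edges (A_7), and {alpha_1, alpha_7} form a chain of 2 nodes with a double edge at one end; the terminal node there is the unique short simple root (B_2). A semisimple Lie algebra decomposes uniquely as the direct sum of simple ideals, one per connected component of its Dynkin diagram, so g ≅ A_7 ⊕ B_2 (dimension 63 + 10 = 73).

A7 + B2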